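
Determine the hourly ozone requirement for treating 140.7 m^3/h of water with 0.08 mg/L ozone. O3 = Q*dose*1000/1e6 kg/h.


O3 demand (mg/h) = Q * dose * 1000 = 140.7 * 0.08 * 1000 = 11256 mg/h
Convert mg to kg: 11256 / 1e6 = 0.011256 kg/h

0.011256 kg/h


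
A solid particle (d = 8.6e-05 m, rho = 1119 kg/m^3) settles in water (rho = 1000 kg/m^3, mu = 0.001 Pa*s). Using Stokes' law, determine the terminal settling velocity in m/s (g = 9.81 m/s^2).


Density difference: rho_p - rho_f = 1119 - 1000 = 119 kg/m^3
d^2 = (8.6e-05)^2 = 7.396e-09 m^2
Numerator = (rho_p - rho_f) * g * d^2 = 119 * 9.81 * 7.396e-09 = 8.6340164e-06
Denominator = 18 * mu = 18 * 0.001 = 0.018
v_s = 8.6340164e-06 / 0.018 = 4.79668e-04 m/s
Check: Re = rho_f * v_s * d / mu = 1000 * 4.79668e-04 * 8.6e-05 / 0.001 = 0.0413 < 1, so Stokes' law applies.

4.79668e-04 m/s


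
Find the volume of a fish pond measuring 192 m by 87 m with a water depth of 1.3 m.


Base area = L * W = 192 * 87 = 16704 m^2
Volume = area * depth = 16704 * 1.3 = 21715.2 m^3

21715.2 m^3


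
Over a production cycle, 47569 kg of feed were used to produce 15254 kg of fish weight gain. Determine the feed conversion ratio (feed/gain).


FCR = feed consumed / weight gained
FCR = 47569 kg / 15254 kg = 3.11846

3.11846


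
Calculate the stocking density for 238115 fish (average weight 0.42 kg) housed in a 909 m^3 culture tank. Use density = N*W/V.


Total biomass = 238115 fish * 0.42 kg = 100008.3 kg
Density = total biomass / volume = 100008.3 / 909 = 110.02 kg/m^3

110.02 kg/m^3


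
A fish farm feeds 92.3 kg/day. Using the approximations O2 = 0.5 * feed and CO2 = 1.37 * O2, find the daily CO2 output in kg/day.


O2 = 92.3 * 0.5 = 46.15
CO2 = 46.15 * 1.37 = 63.2255

63.2255 kg/day


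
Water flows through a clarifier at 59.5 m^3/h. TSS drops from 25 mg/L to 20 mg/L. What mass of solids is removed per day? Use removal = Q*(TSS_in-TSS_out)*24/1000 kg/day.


Concentration drop: TSS_in - TSS_out = 25 - 20 = 5 mg/L
Hourly solids removed = Q * dTSS = 59.5 m^3/h * 5 mg/L = 297.5 g/h  (m^3/h * mg/L = g/h)
Daily solids removed = 297.5 * 24 = 7140 g/day
Convert g to kg: 7140 / 1000 = 7.14 kg/day

7.14 kg/day


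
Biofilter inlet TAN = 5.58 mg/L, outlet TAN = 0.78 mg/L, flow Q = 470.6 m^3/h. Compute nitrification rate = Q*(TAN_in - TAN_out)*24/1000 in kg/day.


Concentration drop: TAN_in - TAN_out = 5.58 - 0.78 = 4.8 mg/L
Hourly TAN removed = Q * dTAN = 470.6 m^3/h * 4.8 mg/L = 2258.88 g/h  (m^3/h * mg/L = g/h)
Daily TAN removed = 2258.88 * 24 = 54213.12 g/day
Convert to kg/day: 54213.12 / 1000 = 54.21312 kg/day

54.21312 kg/day


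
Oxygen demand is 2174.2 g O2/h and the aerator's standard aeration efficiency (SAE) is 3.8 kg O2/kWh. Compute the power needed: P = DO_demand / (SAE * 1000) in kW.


SAE in g O2/kWh = 3.8 * 1000 = 3800 g/kWh
P = DO_demand / SAE_g = 2174.2 / 3800 = 0.572158 kW

0.572158 kW


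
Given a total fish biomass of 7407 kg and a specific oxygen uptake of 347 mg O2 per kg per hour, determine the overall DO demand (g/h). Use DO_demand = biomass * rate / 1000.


Total O2 consumption (mg/h) = 7407 kg * 347 mg/(kg*h) = 2570229 mg/h
Convert to g/h: 2570229 / 1000 = 2570.229 g/h

2570.229 g/h


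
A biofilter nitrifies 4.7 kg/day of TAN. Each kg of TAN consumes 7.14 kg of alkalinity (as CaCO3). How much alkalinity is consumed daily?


Alkalinity factor: 7.14 kg CaCO3 consumed per kg TAN nitrified
alk = 4.7 kg TAN * 7.14 = 33.558 kg CaCO3/day

33.558 kg CaCO3/day


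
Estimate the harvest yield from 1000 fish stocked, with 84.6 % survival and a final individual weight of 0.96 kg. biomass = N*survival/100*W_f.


Survivors = 1000 * 84.6/100 = 846 fish
Harvest biomass = survivors * W_f = 846 * 0.96 = 812.16 kg

812.16 kg


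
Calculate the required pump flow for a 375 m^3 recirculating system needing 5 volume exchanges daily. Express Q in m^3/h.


Daily recirculation volume = 375 m^3 * 5 = 1875 m^3/day
Flow rate Q = daily volume / 24 h = 1875 / 24 = 78.125 m^3/h

78.125 m^3/h


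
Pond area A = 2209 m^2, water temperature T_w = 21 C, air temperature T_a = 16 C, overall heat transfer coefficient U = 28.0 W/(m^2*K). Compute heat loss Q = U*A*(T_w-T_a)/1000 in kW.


Temperature difference dT = 21 - 16 = 5 K
Heat loss (W) = U * A * dT = 28.0 * 2209 * 5 = 309260 W
Convert to kW: 309260 / 1000 = 309.26 kW

309.26 kW


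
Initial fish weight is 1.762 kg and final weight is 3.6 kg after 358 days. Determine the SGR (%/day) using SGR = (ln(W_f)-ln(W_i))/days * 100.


ln(W_f) = ln(3.6) = 1.2809338
ln(W_i) = ln(1.762) = 0.56644953
ln(W_f) - ln(W_i) = 1.2809338 - 0.56644953 = 0.71448427
SGR = 0.71448427 / 358 * 100 = 0.199577 %/day

0.199577 %/day


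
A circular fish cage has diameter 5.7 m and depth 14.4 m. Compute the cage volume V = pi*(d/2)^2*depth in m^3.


r = d/2 = 5.7/2 = 2.85 m
Base area = pi*r^2 = pi*2.85^2 = 25.517586 m^2
Volume = 25.517586 * 14.4 = 367.453 m^3

367.453 m^3


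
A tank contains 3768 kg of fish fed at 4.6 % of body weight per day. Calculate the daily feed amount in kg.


Feeding rate fraction = 4.6% / 100 = 0.046
Daily feed = 3768 kg * 0.046 = 173.328 kg/day

173.328 kg/day


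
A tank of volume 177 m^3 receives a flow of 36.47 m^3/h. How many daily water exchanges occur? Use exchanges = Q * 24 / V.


Daily flow volume = 36.47 m^3/h * 24 h = 875.28 m^3/day
Exchanges = daily flow / tank volume = 875.28 / 177 = 4.94508 exchanges/day

4.94508 exchanges/day


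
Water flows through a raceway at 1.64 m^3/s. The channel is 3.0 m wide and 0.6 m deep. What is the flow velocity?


Cross-sectional area = W * d = 3.0 * 0.6 = 1.8 m^2
Velocity = Q / A = 1.64 / 1.8 = 0.911111 m/s

0.911111 m/s


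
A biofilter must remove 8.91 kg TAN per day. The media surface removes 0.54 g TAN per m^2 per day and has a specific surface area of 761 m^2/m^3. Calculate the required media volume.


A = 8.91*1000 / 0.54 = 16500 m^2
V = 16500 / 761 = 21.682

21.682 m^3


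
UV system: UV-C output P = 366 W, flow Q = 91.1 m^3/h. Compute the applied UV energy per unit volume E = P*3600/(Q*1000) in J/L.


Energy delivered per hour = 366 W * 3600 s = 1317600 J/h
Volume treated per hour = 91.1 m^3/h * 1000 = 91100 L/h
dose = 1317600 / 91100 = 14.4632 J/L

14.4632 J/L


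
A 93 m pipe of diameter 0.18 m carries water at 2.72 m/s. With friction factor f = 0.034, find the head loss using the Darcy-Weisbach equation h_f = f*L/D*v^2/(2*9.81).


v^2 = 2.72^2 = 7.3984 m^2/s^2
L/D = 93/0.18 = 516.66667
h_f = f*(L/D)*v^2/(2g) = 0.034 * 516.66667 * 7.3984 / 19.62 = 6.62412 m

6.62412 m


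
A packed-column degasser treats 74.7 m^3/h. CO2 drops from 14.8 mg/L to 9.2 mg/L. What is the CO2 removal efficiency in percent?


CO2_out / CO2_in = 9.2 / 14.8 = 0.62162162
Fraction remaining = 0.62162162
efficiency = (1 - 0.62162162) * 100 = 37.8378 %

37.8378 %


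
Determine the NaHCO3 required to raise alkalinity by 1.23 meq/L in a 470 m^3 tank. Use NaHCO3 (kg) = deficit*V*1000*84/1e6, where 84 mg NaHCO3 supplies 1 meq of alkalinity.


Tank volume in L = 470 m^3 * 1000 = 470000 L
Total meq required = 1.23 meq/L * 470000 L = 578100 meq
NaHCO3 mass = 578100 meq * 84 mg/meq / 1e6 = 48.5604 kg

48.5604 kg


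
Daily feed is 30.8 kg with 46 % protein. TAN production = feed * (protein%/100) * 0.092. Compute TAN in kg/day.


Protein in feed = 30.8 * 46/100 = 14.168 kg/day
TAN = protein * 0.092 = 14.168 * 0.092 = 1.303456 kg/day

1.303456 kg/day


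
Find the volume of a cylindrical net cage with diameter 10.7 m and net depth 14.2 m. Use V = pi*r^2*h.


r = d/2 = 10.7/2 = 5.35 m
Base area = pi*r^2 = pi*5.35^2 = 89.920236 m^2
Volume = 89.920236 * 14.2 = 1276.87 m^3

1276.87 m^3


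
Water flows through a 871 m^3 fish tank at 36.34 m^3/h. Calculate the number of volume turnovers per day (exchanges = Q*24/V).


Daily flow volume = 36.34 m^3/h * 24 h = 872.16 m^3/day
Exchanges = daily flow / tank volume = 872.16 / 871 = 1.00133 exchanges/day

1.00133 exchanges/day


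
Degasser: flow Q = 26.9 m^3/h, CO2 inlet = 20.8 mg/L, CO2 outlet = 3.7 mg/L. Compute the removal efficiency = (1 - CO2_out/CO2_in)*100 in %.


CO2_out / CO2_in = 3.7 / 20.8 = 0.17788462
Fraction remaining = 0.17788462
efficiency = (1 - 0.17788462) * 100 = 82.2115 %

82.2115 %


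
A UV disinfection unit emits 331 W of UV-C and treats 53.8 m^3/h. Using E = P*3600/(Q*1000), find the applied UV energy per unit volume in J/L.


Energy delivered per hour = 331 W * 3600 s = 1191600 J/h
Volume treated per hour = 53.8 m^3/h * 1000 = 53800 L/h
dose = 1191600 / 53800 = 22.1487 J/L

22.1487 J/L


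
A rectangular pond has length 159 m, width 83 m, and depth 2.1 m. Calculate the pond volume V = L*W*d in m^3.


Base area = L * W = 159 * 83 = 13197 m^2
Volume = area * depth = 13197 * 2.1 = 27713.7 m^3

27713.7 m^3


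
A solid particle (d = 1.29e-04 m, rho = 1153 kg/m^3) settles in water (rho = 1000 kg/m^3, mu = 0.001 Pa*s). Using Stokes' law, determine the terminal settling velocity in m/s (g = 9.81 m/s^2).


Density difference: rho_p - rho_f = 1153 - 1000 = 153 kg/m^3
d^2 = (1.29e-04)^2 = 1.6641e-08 m^2
Numerator = (rho_p - rho_f) * g * d^2 = 153 * 9.81 * 1.6641e-08 = 2.4976976e-05
Denominator = 18 * mu = 18 * 0.001 = 0.018
v_s = 2.4976976e-05 / 0.018 = 0.00138761 m/s
Check: Re = rho_f * v_s * d / mu = 1000 * 0.00138761 * 1.29e-04 / 0.001 = 0.179 < 1, so Stokes' law applies.

0.00138761 m/s


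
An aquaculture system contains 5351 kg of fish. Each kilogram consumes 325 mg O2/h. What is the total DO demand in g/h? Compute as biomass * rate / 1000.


Total O2 consumption (mg/h) = 5351 kg * 325 mg/(kg*h) = 1739075 mg/h
Convert to g/h: 1739075 / 1000 = 1739.075 g/h

1739.075 g/h


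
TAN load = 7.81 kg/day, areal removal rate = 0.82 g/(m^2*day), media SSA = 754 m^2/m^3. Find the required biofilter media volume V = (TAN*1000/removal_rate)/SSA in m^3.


A = 7.81*1000 / 0.82 = 9524.3902 m^2
V = 9524.3902 / 754 = 12.6318

12.6318 m^3


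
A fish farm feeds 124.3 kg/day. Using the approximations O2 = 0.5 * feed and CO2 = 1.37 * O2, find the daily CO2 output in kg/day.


O2 = 124.3 * 0.5 = 62.15
CO2 = 62.15 * 1.37 = 85.1455

85.1455 kg/day


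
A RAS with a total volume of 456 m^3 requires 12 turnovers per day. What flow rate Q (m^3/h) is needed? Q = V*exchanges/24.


Daily recirculation volume = 456 m^3 * 12 = 5472 m^3/day
Flow rate Q = daily volume / 24 h = 5472 / 24 = 228 m^3/h

228 m^3/h


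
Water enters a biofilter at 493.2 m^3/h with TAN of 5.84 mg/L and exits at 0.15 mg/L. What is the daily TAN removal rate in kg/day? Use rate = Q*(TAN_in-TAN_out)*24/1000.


Concentration drop: TAN_in - TAN_out = 5.84 - 0.15 = 5.69 mg/L
Hourly TAN removed = Q * dTAN = 493.2 m^3/h * 5.69 mg/L = 2806.308 g/h  (m^3/h * mg/L = g/h)
Daily TAN removed = 2806.308 * 24 = 67351.392 g/day
Convert to kg/day: 67351.392 / 1000 = 67.351392 kg/day

67.351392 kg/day


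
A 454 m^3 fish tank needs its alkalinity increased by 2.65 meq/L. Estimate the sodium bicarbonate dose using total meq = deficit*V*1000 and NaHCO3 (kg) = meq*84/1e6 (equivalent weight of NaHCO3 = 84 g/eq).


Tank volume in L = 454 m^3 * 1000 = 454000 L
Total meq required = 2.65 meq/L * 454000 L = 1203100 meq
NaHCO3 mass = 1203100 meq * 84 mg/meq / 1e6 = 101.06 kg

101.06 kg


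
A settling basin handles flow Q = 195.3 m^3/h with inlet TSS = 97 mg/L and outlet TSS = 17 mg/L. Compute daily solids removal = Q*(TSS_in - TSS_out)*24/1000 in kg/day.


Concentration drop: TSS_in - TSS_out = 97 - 17 = 80 mg/L
Hourly solids removed = Q * dTSS = 195.3 m^3/h * 80 mg/L = 15624 g/h  (m^3/h * mg/L = g/h)
Daily solids removed = 15624 * 24 = 374976 g/day
Convert g to kg: 374976 / 1000 = 374.976 kg/day

374.976 kg/day


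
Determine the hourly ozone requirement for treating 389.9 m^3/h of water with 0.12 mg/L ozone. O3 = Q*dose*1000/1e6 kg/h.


O3 demand (mg/h) = Q * dose * 1000 = 389.9 * 0.12 * 1000 = 46788 mg/h
Convert mg to kg: 46788 / 1e6 = 0.046788 kg/h

0.046788 kg/h


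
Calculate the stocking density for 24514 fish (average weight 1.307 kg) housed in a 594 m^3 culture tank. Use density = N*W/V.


Total biomass = 24514 fish * 1.307 kg = 32039.798 kg
Density = total biomass / volume = 32039.798 / 594 = 53.9391 kg/m^3

53.9391 kg/m^3


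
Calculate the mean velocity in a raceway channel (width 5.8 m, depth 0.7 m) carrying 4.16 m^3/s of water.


Cross-sectional area = W * d = 5.8 * 0.7 = 4.06 m^2
Velocity = Q / A = 4.16 / 4.06 = 1.02463 m/s

1.02463 m/s


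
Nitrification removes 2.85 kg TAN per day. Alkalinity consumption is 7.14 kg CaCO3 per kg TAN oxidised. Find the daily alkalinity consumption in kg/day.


Alkalinity factor: 7.14 kg CaCO3 consumed per kg TAN nitrified
alk = 2.85 kg TAN * 7.14 = 20.349 kg CaCO3/day

20.349 kg CaCO3/day


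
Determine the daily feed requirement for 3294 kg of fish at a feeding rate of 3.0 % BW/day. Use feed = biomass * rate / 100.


Feeding rate fraction = 3.0% / 100 = 0.03
Daily feed = 3294 kg * 0.03 = 98.82 kg/day

98.82 kg/day


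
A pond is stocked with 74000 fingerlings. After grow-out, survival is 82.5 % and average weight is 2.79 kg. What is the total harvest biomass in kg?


Survivors = 74000 * 82.5/100 = 61050 fish
Harvest biomass = survivors * W_f = 61050 * 2.79 = 170329.5 kg

170329.5 kg


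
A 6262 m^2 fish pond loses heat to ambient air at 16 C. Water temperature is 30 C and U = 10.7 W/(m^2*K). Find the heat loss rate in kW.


Temperature difference dT = 30 - 16 = 14 K
Heat loss (W) = U * A * dT = 10.7 * 6262 * 14 = 938047.6 W
Convert to kW: 938047.6 / 1000 = 938.0476 kW

938.0476 kW


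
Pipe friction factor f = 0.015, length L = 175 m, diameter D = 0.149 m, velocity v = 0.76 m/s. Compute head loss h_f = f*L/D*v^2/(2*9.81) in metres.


v^2 = 0.76^2 = 0.5776 m^2/s^2
L/D = 175/0.149 = 1174.4966
h_f = f*(L/D)*v^2/(2g) = 0.015 * 1174.4966 * 0.5776 / 19.62 = 0.518646 m

0.518646 m


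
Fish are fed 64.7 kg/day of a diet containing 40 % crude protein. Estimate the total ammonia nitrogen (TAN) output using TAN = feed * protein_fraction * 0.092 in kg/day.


Protein in feed = 64.7 * 40/100 = 25.88 kg/day
TAN = protein * 0.092 = 25.88 * 0.092 = 2.38096 kg/day

2.38096 kg/day


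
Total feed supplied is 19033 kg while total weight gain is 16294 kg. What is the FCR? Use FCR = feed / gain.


FCR = feed consumed / weight gained
FCR = 19033 kg / 16294 kg = 1.1681

1.1681


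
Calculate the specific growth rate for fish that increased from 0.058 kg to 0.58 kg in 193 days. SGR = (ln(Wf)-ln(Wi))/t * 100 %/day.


ln(W_f) = ln(0.58) = -0.54472718
ln(W_i) = ln(0.058) = -2.8473123
ln(W_f) - ln(W_i) = -0.54472718 - -2.8473123 = 2.3025851
SGR = 2.3025851 / 193 * 100 = 1.19305 %/day

1.19305 %/day


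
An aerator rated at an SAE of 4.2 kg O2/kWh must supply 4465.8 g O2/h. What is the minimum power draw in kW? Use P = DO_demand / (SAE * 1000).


SAE in g O2/kWh = 4.2 * 1000 = 4200 g/kWh
P = DO_demand / SAE_g = 4465.8 / 4200 = 1.06329 kW

1.06329 kW


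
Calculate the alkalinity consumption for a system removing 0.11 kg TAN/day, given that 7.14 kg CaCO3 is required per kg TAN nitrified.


Alkalinity factor: 7.14 kg CaCO3 consumed per kg TAN nitrified
alk = 0.11 kg TAN * 7.14 = 0.7854 kg CaCO3/day

0.7854 kg CaCO3/day


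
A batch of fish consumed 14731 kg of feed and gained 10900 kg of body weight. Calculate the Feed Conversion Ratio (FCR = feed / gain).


FCR = feed consumed / weight gained
FCR = 14731 kg / 10900 kg = 1.35147

1.35147


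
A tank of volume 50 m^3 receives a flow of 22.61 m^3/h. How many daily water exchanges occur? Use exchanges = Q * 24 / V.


Daily flow volume = 22.61 m^3/h * 24 h = 542.64 m^3/day
Exchanges = daily flow / tank volume = 542.64 / 50 = 10.8528 exchanges/day

10.8528 exchanges/day


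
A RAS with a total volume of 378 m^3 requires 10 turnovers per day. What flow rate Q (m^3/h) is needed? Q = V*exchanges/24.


Daily recirculation volume = 378 m^3 * 10 = 3780 m^3/day
Flow rate Q = daily volume / 24 h = 3780 / 24 = 157.5 m^3/h

157.5 m^3/h


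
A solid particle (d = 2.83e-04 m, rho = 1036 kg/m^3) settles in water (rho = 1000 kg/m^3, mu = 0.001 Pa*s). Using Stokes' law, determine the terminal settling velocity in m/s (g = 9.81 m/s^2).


Density difference: rho_p - rho_f = 1036 - 1000 = 36 kg/m^3
d^2 = (2.83e-04)^2 = 8.0089e-08 m^2
Numerator = (rho_p - rho_f) * g * d^2 = 36 * 9.81 * 8.0089e-08 = 2.8284231e-05
Denominator = 18 * mu = 18 * 0.001 = 0.018
v_s = 2.8284231e-05 / 0.018 = 0.00157135 m/s
Check: Re = rho_f * v_s * d / mu = 1000 * 0.00157135 * 2.83e-04 / 0.001 = 0.445 < 1, so Stokes' law applies.

0.00157135 m/s


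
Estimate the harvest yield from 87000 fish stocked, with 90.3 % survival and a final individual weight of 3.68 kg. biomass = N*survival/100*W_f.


Survivors = 87000 * 90.3/100 = 78561 fish
Harvest biomass = survivors * W_f = 78561 * 3.68 = 289104.48 kg

289104.48 kg


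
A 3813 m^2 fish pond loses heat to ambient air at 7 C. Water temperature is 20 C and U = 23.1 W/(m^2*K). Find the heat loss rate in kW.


Temperature difference dT = 20 - 7 = 13 K
Heat loss (W) = U * A * dT = 23.1 * 3813 * 13 = 1145043.9 W
Convert to kW: 1145043.9 / 1000 = 1145.0439 kW

1145.0439 kW


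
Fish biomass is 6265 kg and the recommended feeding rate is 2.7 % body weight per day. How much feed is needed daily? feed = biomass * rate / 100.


Feeding rate fraction = 2.7% / 100 = 0.027
Daily feed = 6265 kg * 0.027 = 169.155 kg/day

169.155 kg/day


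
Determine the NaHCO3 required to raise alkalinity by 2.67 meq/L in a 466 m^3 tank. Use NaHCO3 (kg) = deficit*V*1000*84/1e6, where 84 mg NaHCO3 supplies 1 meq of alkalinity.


Tank volume in L = 466 m^3 * 1000 = 466000 L
Total meq required = 2.67 meq/L * 466000 L = 1244220 meq
NaHCO3 mass = 1244220 meq * 84 mg/meq / 1e6 = 104.514 kg

104.514 kg


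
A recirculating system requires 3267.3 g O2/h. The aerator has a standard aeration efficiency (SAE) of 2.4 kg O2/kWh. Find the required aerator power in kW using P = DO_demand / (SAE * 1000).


SAE in g O2/kWh = 2.4 * 1000 = 2400 g/kWh
P = DO_demand / SAE_g = 3267.3 / 2400 = 1.36138 kW

1.36138 kW


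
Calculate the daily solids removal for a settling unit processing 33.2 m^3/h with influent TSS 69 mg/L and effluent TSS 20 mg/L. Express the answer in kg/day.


Concentration drop: TSS_in - TSS_out = 69 - 20 = 49 mg/L
Hourly solids removed = Q * dTSS = 33.2 m^3/h * 49 mg/L = 1626.8 g/h  (m^3/h * mg/L = g/h)
Daily solids removed = 1626.8 * 24 = 39043.2 g/day
Convert g to kg: 39043.2 / 1000 = 39.0432 kg/day

39.0432 kg/day


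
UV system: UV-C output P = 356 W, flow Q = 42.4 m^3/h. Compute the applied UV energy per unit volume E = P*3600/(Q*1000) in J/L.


Energy delivered per hour = 356 W * 3600 s = 1281600 J/h
Volume treated per hour = 42.4 m^3/h * 1000 = 42400 L/h
dose = 1281600 / 42400 = 30.2264 J/L

30.2264 J/L


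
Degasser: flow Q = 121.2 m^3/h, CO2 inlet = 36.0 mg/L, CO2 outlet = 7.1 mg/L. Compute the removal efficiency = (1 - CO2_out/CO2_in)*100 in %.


CO2_out / CO2_in = 7.1 / 36.0 = 0.19722222
Fraction remaining = 0.19722222
efficiency = (1 - 0.19722222) * 100 = 80.2778 %

80.2778 %


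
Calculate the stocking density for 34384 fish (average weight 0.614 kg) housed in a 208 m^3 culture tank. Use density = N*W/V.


Total biomass = 34384 fish * 0.614 kg = 21111.776 kg
Density = total biomass / volume = 21111.776 / 208 = 101.499 kg/m^3

101.499 kg/m^3


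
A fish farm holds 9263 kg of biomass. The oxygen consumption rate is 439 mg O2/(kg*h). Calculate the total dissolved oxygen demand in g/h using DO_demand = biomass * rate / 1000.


Total O2 consumption (mg/h) = 9263 kg * 439 mg/(kg*h) = 4066457 mg/h
Convert to g/h: 4066457 / 1000 = 4066.457 g/h

4066.457 g/h


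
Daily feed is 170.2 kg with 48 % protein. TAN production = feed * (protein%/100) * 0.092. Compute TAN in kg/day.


Protein in feed = 170.2 * 48/100 = 81.696 kg/day
TAN = protein * 0.092 = 81.696 * 0.092 = 7.516032 kg/day

7.516032 kg/day


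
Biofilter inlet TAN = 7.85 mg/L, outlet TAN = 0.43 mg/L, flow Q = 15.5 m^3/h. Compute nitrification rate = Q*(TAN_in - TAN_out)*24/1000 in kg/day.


Concentration drop: TAN_in - TAN_out = 7.85 - 0.43 = 7.42 mg/L
Hourly TAN removed = Q * dTAN = 15.5 m^3/h * 7.42 mg/L = 115.01 g/h  (m^3/h * mg/L = g/h)
Daily TAN removed = 115.01 * 24 = 2760.24 g/day
Convert to kg/day: 2760.24 / 1000 = 2.76024 kg/day

2.76024 kg/day


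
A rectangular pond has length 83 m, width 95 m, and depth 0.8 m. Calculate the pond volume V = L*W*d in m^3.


Base area = L * W = 83 * 95 = 7885 m^2
Volume = area * depth = 7885 * 0.8 = 6308 m^3

6308 m^3


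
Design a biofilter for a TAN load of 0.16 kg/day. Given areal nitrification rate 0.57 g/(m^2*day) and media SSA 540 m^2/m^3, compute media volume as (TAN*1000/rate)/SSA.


A = 0.16*1000 / 0.57 = 280.70175 m^2
V = 280.70175 / 540 = 0.519818

0.519818 m^3


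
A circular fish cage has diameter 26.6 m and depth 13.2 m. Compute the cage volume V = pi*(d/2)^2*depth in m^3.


r = d/2 = 26.6/2 = 13.3 m
Base area = pi*r^2 = pi*13.3^2 = 555.71632 m^2
Volume = 555.71632 * 13.2 = 7335.46 m^3

7335.46 m^3


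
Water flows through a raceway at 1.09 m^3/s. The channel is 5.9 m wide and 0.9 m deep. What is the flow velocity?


Cross-sectional area = W * d = 5.9 * 0.9 = 5.31 m^2
Velocity = Q / A = 1.09 / 5.31 = 0.205273 m/s

0.205273 m/s


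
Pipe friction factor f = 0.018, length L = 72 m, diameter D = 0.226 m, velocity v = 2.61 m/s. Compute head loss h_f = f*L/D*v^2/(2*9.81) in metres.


v^2 = 2.61^2 = 6.8121 m^2/s^2
L/D = 72/0.226 = 318.58407
h_f = f*(L/D)*v^2/(2g) = 0.018 * 318.58407 * 6.8121 / 19.62 = 1.99103 m

1.99103 m


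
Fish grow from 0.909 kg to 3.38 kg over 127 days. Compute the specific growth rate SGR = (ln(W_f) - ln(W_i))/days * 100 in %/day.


ln(W_f) = ln(3.38) = 1.2178757
ln(W_i) = ln(0.909) = -0.095410185
ln(W_f) - ln(W_i) = 1.2178757 - -0.095410185 = 1.3132859
SGR = 1.3132859 / 127 * 100 = 1.03408 %/day

1.03408 %/day


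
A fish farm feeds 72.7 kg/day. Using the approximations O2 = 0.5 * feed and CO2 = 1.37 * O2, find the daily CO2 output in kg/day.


O2 = 72.7 * 0.5 = 36.35
CO2 = 36.35 * 1.37 = 49.7995

49.7995 kg/day


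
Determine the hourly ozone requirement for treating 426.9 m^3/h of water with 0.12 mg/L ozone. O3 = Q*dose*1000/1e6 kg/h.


O3 demand (mg/h) = Q * dose * 1000 = 426.9 * 0.12 * 1000 = 51228 mg/h
Convert mg to kg: 51228 / 1e6 = 0.051228 kg/h

0.051228 kg/h


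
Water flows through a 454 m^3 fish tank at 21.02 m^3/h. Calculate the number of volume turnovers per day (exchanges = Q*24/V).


Daily flow volume = 21.02 m^3/h * 24 h = 504.48 m^3/day
Exchanges = daily flow / tank volume = 504.48 / 454 = 1.11119 exchanges/day

1.11119 exchanges/day


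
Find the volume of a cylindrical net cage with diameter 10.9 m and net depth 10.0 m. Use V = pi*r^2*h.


r = d/2 = 10.9/2 = 5.45 m
Base area = pi*r^2 = pi*5.45^2 = 93.313156 m^2
Volume = 93.313156 * 10.0 = 933.132 m^3

933.132 m^3


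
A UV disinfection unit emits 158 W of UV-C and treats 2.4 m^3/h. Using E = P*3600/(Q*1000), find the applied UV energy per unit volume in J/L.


Energy delivered per hour = 158 W * 3600 s = 568800 J/h
Volume treated per hour = 2.4 m^3/h * 1000 = 2400 L/h
dose = 568800 / 2400 = 237 J/L

237 J/L


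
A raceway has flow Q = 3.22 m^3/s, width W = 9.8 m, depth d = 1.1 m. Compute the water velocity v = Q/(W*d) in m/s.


Cross-sectional area = W * d = 9.8 * 1.1 = 10.78 m^2
Velocity = Q / A = 3.22 / 10.78 = 0.298701 m/s

0.298701 m/s


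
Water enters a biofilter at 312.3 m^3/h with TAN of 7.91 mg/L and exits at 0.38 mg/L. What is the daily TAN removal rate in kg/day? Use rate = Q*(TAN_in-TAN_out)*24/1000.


Concentration drop: TAN_in - TAN_out = 7.91 - 0.38 = 7.53 mg/L
Hourly TAN removed = Q * dTAN = 312.3 m^3/h * 7.53 mg/L = 2351.619 g/h  (m^3/h * mg/L = g/h)
Daily TAN removed = 2351.619 * 24 = 56438.856 g/day
Convert to kg/day: 56438.856 / 1000 = 56.438856 kg/day

56.438856 kg/day


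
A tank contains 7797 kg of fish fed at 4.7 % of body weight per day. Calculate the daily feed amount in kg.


Feeding rate fraction = 4.7% / 100 = 0.047
Daily feed = 7797 kg * 0.047 = 366.459 kg/day

366.459 kg/day


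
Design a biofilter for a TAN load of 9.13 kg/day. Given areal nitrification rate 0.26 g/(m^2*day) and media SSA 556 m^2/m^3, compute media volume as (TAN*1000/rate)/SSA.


A = 9.13*1000 / 0.26 = 35115.385 m^2
V = 35115.385 / 556 = 63.1572

63.1572 m^3


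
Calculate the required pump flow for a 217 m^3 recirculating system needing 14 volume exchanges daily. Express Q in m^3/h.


Daily recirculation volume = 217 m^3 * 14 = 3038 m^3/day
Flow rate Q = daily volume / 24 h = 3038 / 24 = 126.583 m^3/h

126.583 m^3/h


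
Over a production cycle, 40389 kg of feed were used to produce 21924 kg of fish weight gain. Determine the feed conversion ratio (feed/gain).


FCR = feed consumed / weight gained
FCR = 40389 kg / 21924 kg = 1.84223

1.84223


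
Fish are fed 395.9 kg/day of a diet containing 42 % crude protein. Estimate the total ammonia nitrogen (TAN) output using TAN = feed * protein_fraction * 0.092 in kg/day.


Protein in feed = 395.9 * 42/100 = 166.278 kg/day
TAN = protein * 0.092 = 166.278 * 0.092 = 15.297576 kg/day

15.297576 kg/day


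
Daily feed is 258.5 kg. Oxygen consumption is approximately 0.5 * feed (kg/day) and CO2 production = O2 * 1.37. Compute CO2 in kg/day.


O2 = 258.5 * 0.5 = 129.25
CO2 = 129.25 * 1.37 = 177.0725

177.0725 kg/day


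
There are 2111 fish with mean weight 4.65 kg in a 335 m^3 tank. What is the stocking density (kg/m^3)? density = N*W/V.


Total biomass = 2111 fish * 4.65 kg = 9816.15 kg
Density = total biomass / volume = 9816.15 / 335 = 29.3019 kg/m^3

29.3019 kg/m^3


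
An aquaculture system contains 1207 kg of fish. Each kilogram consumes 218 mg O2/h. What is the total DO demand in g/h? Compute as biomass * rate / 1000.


Total O2 consumption (mg/h) = 1207 kg * 218 mg/(kg*h) = 263126 mg/h
Convert to g/h: 263126 / 1000 = 263.126 g/h

263.126 g/h


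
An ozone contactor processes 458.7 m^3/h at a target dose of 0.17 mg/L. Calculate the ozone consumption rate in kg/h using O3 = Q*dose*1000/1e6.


O3 demand (mg/h) = Q * dose * 1000 = 458.7 * 0.17 * 1000 = 77979 mg/h
Convert mg to kg: 77979 / 1e6 = 0.077979 kg/h

0.077979 kg/h


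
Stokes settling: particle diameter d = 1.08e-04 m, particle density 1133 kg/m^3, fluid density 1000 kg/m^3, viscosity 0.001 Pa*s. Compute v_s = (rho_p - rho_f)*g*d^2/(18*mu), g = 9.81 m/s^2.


Density difference: rho_p - rho_f = 1133 - 1000 = 133 kg/m^3
d^2 = (1.08e-04)^2 = 1.1664e-08 m^2
Numerator = (rho_p - rho_f) * g * d^2 = 133 * 9.81 * 1.1664e-08 = 1.5218371e-05
Denominator = 18 * mu = 18 * 0.001 = 0.018
v_s = 1.5218371e-05 / 0.018 = 8.45465e-04 m/s
Check: Re = rho_f * v_s * d / mu = 1000 * 8.45465e-04 * 1.08e-04 / 0.001 = 0.0913 < 1, so Stokes' law applies.

8.45465e-04 m/s


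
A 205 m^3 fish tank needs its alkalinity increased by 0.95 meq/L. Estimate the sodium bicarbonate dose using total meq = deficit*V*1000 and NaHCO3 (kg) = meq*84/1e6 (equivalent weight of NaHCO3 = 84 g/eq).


Tank volume in L = 205 m^3 * 1000 = 205000 L
Total meq required = 0.95 meq/L * 205000 L = 194750 meq
NaHCO3 mass = 194750 meq * 84 mg/meq / 1e6 = 16.359 kg

16.359 kg


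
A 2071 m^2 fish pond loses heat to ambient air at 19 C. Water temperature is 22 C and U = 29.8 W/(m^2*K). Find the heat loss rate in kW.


Temperature difference dT = 22 - 19 = 3 K
Heat loss (W) = U * A * dT = 29.8 * 2071 * 3 = 185147.4 W
Convert to kW: 185147.4 / 1000 = 185.1474 kW

185.1474 kW


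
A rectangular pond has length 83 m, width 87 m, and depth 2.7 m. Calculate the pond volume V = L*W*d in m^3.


Base area = L * W = 83 * 87 = 7221 m^2
Volume = area * depth = 7221 * 2.7 = 19496.7 m^3

19496.7 m^3


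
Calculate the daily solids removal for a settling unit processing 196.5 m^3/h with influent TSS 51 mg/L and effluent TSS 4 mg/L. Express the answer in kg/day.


Concentration drop: TSS_in - TSS_out = 51 - 4 = 47 mg/L
Hourly solids removed = Q * dTSS = 196.5 m^3/h * 47 mg/L = 9235.5 g/h  (m^3/h * mg/L = g/h)
Daily solids removed = 9235.5 * 24 = 221652 g/day
Convert g to kg: 221652 / 1000 = 221.652 kg/day

221.652 kg/day


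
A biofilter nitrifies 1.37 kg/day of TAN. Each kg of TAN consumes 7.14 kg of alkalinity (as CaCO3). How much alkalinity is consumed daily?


Alkalinity factor: 7.14 kg CaCO3 consumed per kg TAN nitrified
alk = 1.37 kg TAN * 7.14 = 9.7818 kg CaCO3/day

9.7818 kg CaCO3/day


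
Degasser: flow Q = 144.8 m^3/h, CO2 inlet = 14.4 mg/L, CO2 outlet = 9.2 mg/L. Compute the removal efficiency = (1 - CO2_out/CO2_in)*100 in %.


CO2_out / CO2_in = 9.2 / 14.4 = 0.63888889
Fraction remaining = 0.63888889
efficiency = (1 - 0.63888889) * 100 = 36.1111 %

36.1111 %


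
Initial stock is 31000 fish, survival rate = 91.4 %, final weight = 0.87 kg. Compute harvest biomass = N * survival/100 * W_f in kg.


Survivors = 31000 * 91.4/100 = 28334 fish
Harvest biomass = survivors * W_f = 28334 * 0.87 = 24650.58 kg

24650.58 kg


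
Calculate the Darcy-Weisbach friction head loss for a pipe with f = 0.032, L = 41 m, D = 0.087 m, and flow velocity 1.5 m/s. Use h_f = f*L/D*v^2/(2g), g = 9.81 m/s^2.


v^2 = 1.5^2 = 2.25 m^2/s^2
L/D = 41/0.087 = 471.26437
h_f = f*(L/D)*v^2/(2g) = 0.032 * 471.26437 * 2.25 / 19.62 = 1.72941 m

1.72941 m


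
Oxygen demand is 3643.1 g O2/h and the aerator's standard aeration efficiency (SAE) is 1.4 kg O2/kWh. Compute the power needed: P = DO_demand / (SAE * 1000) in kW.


SAE in g O2/kWh = 1.4 * 1000 = 1400 g/kWh
P = DO_demand / SAE_g = 3643.1 / 1400 = 2.60221 kW

2.60221 kW


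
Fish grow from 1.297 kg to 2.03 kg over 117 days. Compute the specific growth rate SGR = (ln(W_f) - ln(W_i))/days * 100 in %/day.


ln(W_f) = ln(2.03) = 0.70803579
ln(W_i) = ln(1.297) = 0.26005391
ln(W_f) - ln(W_i) = 0.70803579 - 0.26005391 = 0.44798188
SGR = 0.44798188 / 117 * 100 = 0.38289 %/day

0.38289 %/day


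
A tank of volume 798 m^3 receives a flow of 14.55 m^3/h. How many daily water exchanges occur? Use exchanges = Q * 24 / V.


Daily flow volume = 14.55 m^3/h * 24 h = 349.2 m^3/day
Exchanges = daily flow / tank volume = 349.2 / 798 = 0.437594 exchanges/day

0.437594 exchanges/day


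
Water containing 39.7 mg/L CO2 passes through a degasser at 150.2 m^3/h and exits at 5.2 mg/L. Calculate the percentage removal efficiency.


CO2_out / CO2_in = 5.2 / 39.7 = 0.13098237
Fraction remaining = 0.13098237
efficiency = (1 - 0.13098237) * 100 = 86.9018 %

86.9018 %


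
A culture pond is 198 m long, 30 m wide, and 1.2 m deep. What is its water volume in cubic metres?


Base area = L * W = 198 * 30 = 5940 m^2
Volume = area * depth = 5940 * 1.2 = 7128 m^3

7128 m^3


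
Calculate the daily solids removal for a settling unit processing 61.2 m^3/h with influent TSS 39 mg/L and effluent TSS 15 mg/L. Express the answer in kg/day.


Concentration drop: TSS_in - TSS_out = 39 - 15 = 24 mg/L
Hourly solids removed = Q * dTSS = 61.2 m^3/h * 24 mg/L = 1468.8 g/h  (m^3/h * mg/L = g/h)
Daily solids removed = 1468.8 * 24 = 35251.2 g/day
Convert g to kg: 35251.2 / 1000 = 35.2512 kg/day

35.2512 kg/day


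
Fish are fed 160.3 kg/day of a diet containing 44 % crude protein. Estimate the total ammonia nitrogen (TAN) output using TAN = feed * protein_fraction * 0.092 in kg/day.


Protein in feed = 160.3 * 44/100 = 70.532 kg/day
TAN = protein * 0.092 = 70.532 * 0.092 = 6.488944 kg/day

6.488944 kg/day


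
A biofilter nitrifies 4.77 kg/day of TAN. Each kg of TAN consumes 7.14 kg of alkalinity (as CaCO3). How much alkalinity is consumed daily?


Alkalinity factor: 7.14 kg CaCO3 consumed per kg TAN nitrified
alk = 4.77 kg TAN * 7.14 = 34.0578 kg CaCO3/day

34.0578 kg CaCO3/day


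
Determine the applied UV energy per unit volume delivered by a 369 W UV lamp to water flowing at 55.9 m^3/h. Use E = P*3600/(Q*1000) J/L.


Energy delivered per hour = 369 W * 3600 s = 1328400 J/h
Volume treated per hour = 55.9 m^3/h * 1000 = 55900 L/h
dose = 1328400 / 55900 = 23.7639 J/L

23.7639 J/L


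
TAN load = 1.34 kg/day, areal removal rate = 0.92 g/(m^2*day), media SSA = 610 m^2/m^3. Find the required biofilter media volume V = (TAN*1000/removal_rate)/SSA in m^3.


A = 1.34*1000 / 0.92 = 1456.5217 m^2
V = 1456.5217 / 610 = 2.38774

2.38774 m^3


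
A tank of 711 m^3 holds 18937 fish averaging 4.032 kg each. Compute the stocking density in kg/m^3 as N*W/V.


Total biomass = 18937 fish * 4.032 kg = 76353.984 kg
Density = total biomass / volume = 76353.984 / 711 = 107.39 kg/m^3

107.39 kg/m^3


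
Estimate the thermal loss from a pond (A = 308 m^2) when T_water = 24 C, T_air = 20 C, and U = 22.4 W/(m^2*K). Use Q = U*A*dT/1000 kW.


Temperature difference dT = 24 - 20 = 4 K
Heat loss (W) = U * A * dT = 22.4 * 308 * 4 = 27596.8 W
Convert to kW: 27596.8 / 1000 = 27.5968 kW

27.5968 kW


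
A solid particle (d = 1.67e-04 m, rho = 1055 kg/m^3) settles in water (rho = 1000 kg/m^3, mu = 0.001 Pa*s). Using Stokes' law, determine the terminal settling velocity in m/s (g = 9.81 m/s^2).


Density difference: rho_p - rho_f = 1055 - 1000 = 55 kg/m^3
d^2 = (1.67e-04)^2 = 2.7889e-08 m^2
Numerator = (rho_p - rho_f) * g * d^2 = 55 * 9.81 * 2.7889e-08 = 1.504751e-05
Denominator = 18 * mu = 18 * 0.001 = 0.018
v_s = 1.504751e-05 / 0.018 = 8.35973e-04 m/s
Check: Re = rho_f * v_s * d / mu = 1000 * 8.35973e-04 * 1.67e-04 / 0.001 = 0.14 < 1, so Stokes' law applies.

8.35973e-04 m/s


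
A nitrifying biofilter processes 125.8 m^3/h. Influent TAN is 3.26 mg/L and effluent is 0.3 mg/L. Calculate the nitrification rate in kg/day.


Concentration drop: TAN_in - TAN_out = 3.26 - 0.3 = 2.96 mg/L
Hourly TAN removed = Q * dTAN = 125.8 m^3/h * 2.96 mg/L = 372.368 g/h  (m^3/h * mg/L = g/h)
Daily TAN removed = 372.368 * 24 = 8936.832 g/day
Convert to kg/day: 8936.832 / 1000 = 8.936832 kg/day

8.936832 kg/day


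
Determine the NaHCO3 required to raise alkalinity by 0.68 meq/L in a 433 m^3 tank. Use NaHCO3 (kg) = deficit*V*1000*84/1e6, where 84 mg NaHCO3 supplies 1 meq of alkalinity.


Tank volume in L = 433 m^3 * 1000 = 433000 L
Total meq required = 0.68 meq/L * 433000 L = 294440 meq
NaHCO3 mass = 294440 meq * 84 mg/meq / 1e6 = 24.733 kg

24.733 kg


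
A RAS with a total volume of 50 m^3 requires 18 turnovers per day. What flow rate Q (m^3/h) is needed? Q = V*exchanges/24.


Daily recirculation volume = 50 m^3 * 18 = 900 m^3/day
Flow rate Q = daily volume / 24 h = 900 / 24 = 37.5 m^3/h

37.5 m^3/h


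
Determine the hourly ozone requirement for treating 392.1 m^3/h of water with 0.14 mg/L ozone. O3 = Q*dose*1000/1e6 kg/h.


O3 demand (mg/h) = Q * dose * 1000 = 392.1 * 0.14 * 1000 = 54894 mg/h
Convert mg to kg: 54894 / 1e6 = 0.054894 kg/h

0.054894 kg/h


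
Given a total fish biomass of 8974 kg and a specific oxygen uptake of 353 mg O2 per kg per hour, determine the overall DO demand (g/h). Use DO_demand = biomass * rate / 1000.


Total O2 consumption (mg/h) = 8974 kg * 353 mg/(kg*h) = 3167822 mg/h
Convert to g/h: 3167822 / 1000 = 3167.822 g/h

3167.822 g/h


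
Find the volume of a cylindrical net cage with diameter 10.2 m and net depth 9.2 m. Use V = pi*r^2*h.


r = d/2 = 10.2/2 = 5.1 m
Base area = pi*r^2 = pi*5.1^2 = 81.712825 m^2
Volume = 81.712825 * 9.2 = 751.758 m^3

751.758 m^3


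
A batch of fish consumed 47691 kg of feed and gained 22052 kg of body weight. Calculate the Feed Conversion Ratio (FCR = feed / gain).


FCR = feed consumed / weight gained
FCR = 47691 kg / 22052 kg = 2.16266

2.16266


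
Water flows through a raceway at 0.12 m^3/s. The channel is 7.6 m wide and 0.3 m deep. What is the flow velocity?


Cross-sectional area = W * d = 7.6 * 0.3 = 2.28 m^2
Velocity = Q / A = 0.12 / 2.28 = 0.0526316 m/s

0.0526316 m/s


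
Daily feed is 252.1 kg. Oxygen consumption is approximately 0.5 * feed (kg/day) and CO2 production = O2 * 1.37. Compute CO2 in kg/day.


O2 = 252.1 * 0.5 = 126.05
CO2 = 126.05 * 1.37 = 172.6885

172.6885 kg/day


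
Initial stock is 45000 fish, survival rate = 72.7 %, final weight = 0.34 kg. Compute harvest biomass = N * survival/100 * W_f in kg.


Survivors = 45000 * 72.7/100 = 32715 fish
Harvest biomass = survivors * W_f = 32715 * 0.34 = 11123.1 kg

11123.1 kg


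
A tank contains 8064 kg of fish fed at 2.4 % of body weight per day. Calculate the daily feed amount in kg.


Feeding rate fraction = 2.4% / 100 = 0.024
Daily feed = 8064 kg * 0.024 = 193.536 kg/day

193.536 kg/day


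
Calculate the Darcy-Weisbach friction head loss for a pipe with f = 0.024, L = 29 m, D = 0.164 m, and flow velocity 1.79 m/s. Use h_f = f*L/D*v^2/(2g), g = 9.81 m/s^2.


v^2 = 1.79^2 = 3.2041 m^2/s^2
L/D = 29/0.164 = 176.82927
h_f = f*(L/D)*v^2/(2g) = 0.024 * 176.82927 * 3.2041 / 19.62 = 0.693063 m

0.693063 m


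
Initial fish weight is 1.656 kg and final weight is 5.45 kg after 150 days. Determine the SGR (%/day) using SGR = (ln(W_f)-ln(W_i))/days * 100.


ln(W_f) = ln(5.45) = 1.6956156
ln(W_i) = ln(1.656) = 0.50440506
ln(W_f) - ln(W_i) = 1.6956156 - 0.50440506 = 1.1912105
SGR = 1.1912105 / 150 * 100 = 0.79414 %/day

0.79414 %/day


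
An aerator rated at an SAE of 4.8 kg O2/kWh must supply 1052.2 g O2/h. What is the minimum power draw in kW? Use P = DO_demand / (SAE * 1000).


SAE in g O2/kWh = 4.8 * 1000 = 4800 g/kWh
P = DO_demand / SAE_g = 1052.2 / 4800 = 0.219208 kW

0.219208 kW


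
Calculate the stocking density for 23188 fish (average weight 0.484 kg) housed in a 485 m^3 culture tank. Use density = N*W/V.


Total biomass = 23188 fish * 0.484 kg = 11222.992 kg
Density = total biomass / volume = 11222.992 / 485 = 23.1402 kg/m^3

23.1402 kg/m^3


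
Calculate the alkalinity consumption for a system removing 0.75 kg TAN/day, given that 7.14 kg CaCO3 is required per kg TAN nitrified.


Alkalinity factor: 7.14 kg CaCO3 consumed per kg TAN nitrified
alk = 0.75 kg TAN * 7.14 = 5.355 kg CaCO3/day

5.355 kg CaCO3/day


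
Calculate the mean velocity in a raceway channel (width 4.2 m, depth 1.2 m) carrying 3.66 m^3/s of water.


Cross-sectional area = W * d = 4.2 * 1.2 = 5.04 m^2
Velocity = Q / A = 3.66 / 5.04 = 0.72619 m/s

0.72619 m/s


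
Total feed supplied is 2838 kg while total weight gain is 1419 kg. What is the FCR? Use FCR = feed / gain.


FCR = feed consumed / weight gained
FCR = 2838 kg / 1419 kg = 2

2


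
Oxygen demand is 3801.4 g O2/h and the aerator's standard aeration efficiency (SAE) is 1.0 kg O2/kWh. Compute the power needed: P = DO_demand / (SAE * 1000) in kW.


SAE in g O2/kWh = 1.0 * 1000 = 1000 g/kWh
P = DO_demand / SAE_g = 3801.4 / 1000 = 3.8014 kW

3.8014 kW


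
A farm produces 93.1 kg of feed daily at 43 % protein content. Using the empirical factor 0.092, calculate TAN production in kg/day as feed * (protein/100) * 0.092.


Protein in feed = 93.1 * 43/100 = 40.033 kg/day
TAN = protein * 0.092 = 40.033 * 0.092 = 3.683036 kg/day

3.683036 kg/day


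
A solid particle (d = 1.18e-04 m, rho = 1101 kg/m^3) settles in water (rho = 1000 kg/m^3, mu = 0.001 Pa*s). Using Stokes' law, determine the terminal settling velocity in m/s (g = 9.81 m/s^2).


Density difference: rho_p - rho_f = 1101 - 1000 = 101 kg/m^3
d^2 = (1.18e-04)^2 = 1.3924e-08 m^2
Numerator = (rho_p - rho_f) * g * d^2 = 101 * 9.81 * 1.3924e-08 = 1.3796038e-05
Denominator = 18 * mu = 18 * 0.001 = 0.018
v_s = 1.3796038e-05 / 0.018 = 7.66447e-04 m/s
Check: Re = rho_f * v_s * d / mu = 1000 * 7.66447e-04 * 1.18e-04 / 0.001 = 0.0904 < 1, so Stokes' law applies.

7.66447e-04 m/s


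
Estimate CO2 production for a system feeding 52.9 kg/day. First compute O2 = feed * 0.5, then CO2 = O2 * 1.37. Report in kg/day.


O2 = 52.9 * 0.5 = 26.45
CO2 = 26.45 * 1.37 = 36.2365

36.2365 kg/day
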